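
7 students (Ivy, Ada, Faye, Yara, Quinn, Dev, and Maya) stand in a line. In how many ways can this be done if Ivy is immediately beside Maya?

Treat {Ivy, Maya} as a single unit. There are 6 units to order, and the pair itself can be ordered 2 ways.
So the count is 2·(6)! = 1440.

1440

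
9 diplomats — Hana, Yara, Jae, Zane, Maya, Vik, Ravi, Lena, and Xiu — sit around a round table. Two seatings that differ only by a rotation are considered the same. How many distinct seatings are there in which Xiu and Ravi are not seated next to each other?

30240

Without the restriction there are (8)! = 40320 seatings.
Those with Xiu next to Ravi: fuse the pair into one unit and seat 8 units around a circle — 2·(7)! = 10080.
Subtracting, 40320 − 10080 = 30240.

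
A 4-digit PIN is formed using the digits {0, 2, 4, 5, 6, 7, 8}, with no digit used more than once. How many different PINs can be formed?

840

This is a permutation of 4 out of 7: P(7,4) = 7!/3!.
That product is 7 × 6 × 5 × 4 = 840.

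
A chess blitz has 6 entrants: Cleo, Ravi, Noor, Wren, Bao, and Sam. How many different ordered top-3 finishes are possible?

120

This is an ordered selection of 3 from 6: P(6,3).
That gives 6 × 5 × 4 = 120.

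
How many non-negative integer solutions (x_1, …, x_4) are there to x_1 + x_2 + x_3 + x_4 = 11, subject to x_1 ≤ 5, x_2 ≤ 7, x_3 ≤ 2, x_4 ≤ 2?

Without the upper bounds there are C(14,3) = 364 ways to split 11 among 4 variables.
Subtract solutions that violate a single cap (substitute x_i' = x_i − (cap_i+1)): x_1 ≥ 6 gives C(8,3) = 56; x_2 ≥ 8 gives C(6,3) = 20; x_3 ≥ 3 gives C(11,3) = 165; x_4 ≥ 3 gives C(11,3) = 165. Together 406.
Add back pairs where two caps are both exceeded: 0 + 10 + 10 + 1 + 1 + 56 = 78.
By inclusion–exclusion the count is 364 − 406 + 78 = 36.

36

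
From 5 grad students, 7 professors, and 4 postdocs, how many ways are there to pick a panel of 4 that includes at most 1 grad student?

Split by how many grad students are chosen (0 through 1).
Sum: C(5,0)·C(11,4) + C(5,1)·C(11,3) = 330 + 825 = 1155.

1155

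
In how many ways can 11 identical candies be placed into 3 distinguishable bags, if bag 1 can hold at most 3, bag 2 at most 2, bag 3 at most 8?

6

Ignoring the caps, the number of non-negative solutions to x_1+…+x_3 = 11 is C(13,2) = 78.
Subtract solutions that violate a single cap (substitute x_i' = x_i − (cap_i+1)): x_1 ≥ 4 gives C(9,2) = 36; x_2 ≥ 3 gives C(10,2) = 45; x_3 ≥ 9 gives C(4,2) = 6. Together 87.
Add back pairs where two caps are both exceeded: 15 + 0 + 0 = 15.
By inclusion–exclusion the count is 78 − 87 + 15 = 6.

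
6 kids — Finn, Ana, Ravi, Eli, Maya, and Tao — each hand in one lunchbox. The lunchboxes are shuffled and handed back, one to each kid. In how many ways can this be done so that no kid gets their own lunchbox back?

265

Count assignments avoiding every fixed point. For any j of the 6 kids fixed to their own lunchbox, the other 6−j can be arranged in (6−j)! ways.
By inclusion–exclusion this is Σ_{j=0}^{6} (−1)^j C(6,j)·(6−j)!.
Computing: 720 − 720 + 360 − 120 + 30 − 6 + 1 = 265.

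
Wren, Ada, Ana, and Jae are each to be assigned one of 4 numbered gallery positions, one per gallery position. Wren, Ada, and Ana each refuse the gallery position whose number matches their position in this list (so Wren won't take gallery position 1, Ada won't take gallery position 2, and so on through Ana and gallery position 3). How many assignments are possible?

11

Let Aᵢ (for i ∈ {1, 2, 3}) be the placements that put person i in their forbidden gallery position. Any j of these fix j positions, leaving (4−j)! ways to fill the rest, and there are C(3,j) ways to pick which j.
By inclusion–exclusion, the number of valid placements is Σ_{j=0}^{3} (−1)^j C(3,j)·(4−j)!.
Computing: 24 − 18 + 6 − 1 = 11.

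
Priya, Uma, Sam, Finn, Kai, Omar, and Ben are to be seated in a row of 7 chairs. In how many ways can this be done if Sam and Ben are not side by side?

3600

Of the 7! = 5040 arrangements, those with Sam and Ben adjacent number 2 × 6! = 1440 (treat the pair as a block with 2 internal orders).
Complementary counting: 5040 − 1440 = 3600.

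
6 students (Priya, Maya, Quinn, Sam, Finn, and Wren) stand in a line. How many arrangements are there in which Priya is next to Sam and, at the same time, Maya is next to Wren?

96

Treat {Priya,Sam} as one block (2 orders) and {Maya,Wren} as another (2 orders).
That leaves 4 units to arrange: 2 × 2 × 4! = 4 × 24 = 96.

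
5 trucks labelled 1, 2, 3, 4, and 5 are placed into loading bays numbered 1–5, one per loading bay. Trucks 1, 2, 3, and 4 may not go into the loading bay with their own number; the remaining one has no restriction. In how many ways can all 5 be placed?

Let Aᵢ (for 1 ≤ i ≤ 4) be the placements that put truck i in its forbidden loading bay. Any j of these fix j positions, leaving (5−j)! ways to fill the rest, and there are C(4,j) ways to pick which j.
By inclusion–exclusion, the number of valid placements is Σ_{j=0}^{4} (−1)^j C(4,j)·(5−j)!.
Computing: 120 − 96 + 36 − 8 + 1 = 53.

53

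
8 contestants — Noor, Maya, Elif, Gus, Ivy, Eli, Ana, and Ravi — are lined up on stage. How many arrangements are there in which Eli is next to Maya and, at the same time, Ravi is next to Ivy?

Treat {Eli,Maya} as one block (2 orders) and {Ravi,Ivy} as another (2 orders).
That leaves 6 units to arrange: 2 × 2 × 6! = 4 × 720 = 2880.

2880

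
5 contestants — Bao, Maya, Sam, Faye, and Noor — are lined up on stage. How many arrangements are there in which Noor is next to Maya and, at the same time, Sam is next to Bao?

24

Treat {Noor,Maya} as one block (2 orders) and {Sam,Bao} as another (2 orders).
That leaves 3 units to arrange: 2 × 2 × 3! = 4 × 6 = 24.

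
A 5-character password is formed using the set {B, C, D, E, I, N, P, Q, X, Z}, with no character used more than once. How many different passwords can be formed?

30240

This is a permutation of 5 out of 10: P(10,5) = 10!/5!.
That product is 10 × 9 × 8 × 7 × 6 = 30240.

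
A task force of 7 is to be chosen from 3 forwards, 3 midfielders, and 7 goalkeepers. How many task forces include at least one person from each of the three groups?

Unrestricted: C(13,7) = 1716 ways to pick any 7 of the 13.
Subtract selections that omit an entire group: no forwards → C(10,7) = 120; no midfielders → C(10,7) = 120; no goalkeepers → C(6,7) = 0.
Add back selections omitting two groups (i.e. drawn from a single group): C(3,7) + C(3,7) + C(7,7) = 1.
By inclusion–exclusion: 1716 − 240 + 1 = 1477.

1477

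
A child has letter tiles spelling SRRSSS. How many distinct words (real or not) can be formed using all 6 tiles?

15

Letter multiplicities in SRRSSS: R×2, S×4.
So there are 6! / (4!·2!) = 15 distinguishable arrangements.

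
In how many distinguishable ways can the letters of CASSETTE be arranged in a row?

CASSETTE has 8 letters with E appearing twice, S appearing twice, and T appearing twice.
The number of distinct arrangements is 8!/(2!·2!·2!) = 40320/8 = 5040.

5040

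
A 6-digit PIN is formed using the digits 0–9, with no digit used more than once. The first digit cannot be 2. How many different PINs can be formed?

The first digit has 10−1 = 9 choices (anything except 2).
The remaining 5 digits are filled from the other 9 symbols without repetition: 9 × 8 × 7 × 6 × 5 = 15120.
Total: 9 × 15120 = 136080.

136080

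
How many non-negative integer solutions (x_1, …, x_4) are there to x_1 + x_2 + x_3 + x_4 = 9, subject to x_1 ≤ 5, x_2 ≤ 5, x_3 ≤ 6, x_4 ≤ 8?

169

Ignoring the caps, the number of non-negative solutions to x_1+…+x_4 = 9 is C(12,3) = 220.
Subtract solutions that violate a single cap (substitute x_i' = x_i − (cap_i+1)): x_1 ≥ 6 gives C(6,3) = 20; x_2 ≥ 6 gives C(6,3) = 20; x_3 ≥ 7 gives C(5,3) = 10; x_4 ≥ 9 gives C(3,3) = 1. Together 51.
No two caps can be exceeded simultaneously, so the pair terms are all 0.
By inclusion–exclusion the count is 220 − 51 + 0 = 169.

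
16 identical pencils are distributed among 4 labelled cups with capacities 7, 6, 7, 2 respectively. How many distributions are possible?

64

Without the upper bounds there are C(19,3) = 969 ways to split 16 among 4 cups.
Subtract solutions that violate a single cap (substitute x_i' = x_i − (cap_i+1)): x_1 ≥ 8 gives C(11,3) = 165; x_2 ≥ 7 gives C(12,3) = 220; x_3 ≥ 8 gives C(11,3) = 165; x_4 ≥ 3 gives C(16,3) = 560. Together 1110.
Add back pairs where two caps are both exceeded: 4 + 1 + 56 + 4 + 84 + 56 = 205.
By inclusion–exclusion the count is 969 − 1110 + 205 = 64.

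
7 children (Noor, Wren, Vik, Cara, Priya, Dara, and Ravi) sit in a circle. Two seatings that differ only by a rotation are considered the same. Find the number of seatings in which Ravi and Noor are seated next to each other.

240

Glue Ravi and Noor into a block (2 internal orders). Seating 6 units around a circle gives (5)! arrangements.
So 2 × (5)! = 2 × 120 = 240.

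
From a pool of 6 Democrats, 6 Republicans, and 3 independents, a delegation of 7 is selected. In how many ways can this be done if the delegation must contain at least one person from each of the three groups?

Unrestricted: C(15,7) = 6435 ways to pick any 7 of the 15.
Subtract selections that omit an entire group: no Democrats → C(9,7) = 36; no Republicans → C(9,7) = 36; no independents → C(12,7) = 792.
Add back selections omitting two groups (i.e. drawn from a single group): C(6,7) + C(6,7) + C(3,7) = 0.
By inclusion–exclusion: 6435 − 864 + 0 = 5571.

5571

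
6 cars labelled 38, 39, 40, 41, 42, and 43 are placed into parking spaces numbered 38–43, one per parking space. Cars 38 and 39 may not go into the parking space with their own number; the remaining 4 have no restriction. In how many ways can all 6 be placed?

504

Let Aᵢ (for i ∈ {38, 39}) be the placements that put car i in its forbidden parking space. Any j of these fix j positions, leaving (6−j)! ways to fill the rest, and there are C(2,j) ways to pick which j.
By inclusion–exclusion, the number of valid placements is Σ_{j=0}^{2} (−1)^j C(2,j)·(6−j)!.
Computing: 720 − 240 + 24 = 504.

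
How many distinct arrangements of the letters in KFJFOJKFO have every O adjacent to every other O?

Treat the 2 copies of O as a single block. The multiset to arrange is then {OO, F, F, F, J, J, K, K}, 8 items in all.
That gives (8)!/(3!·2!·2!) = 1680 arrangements.

1680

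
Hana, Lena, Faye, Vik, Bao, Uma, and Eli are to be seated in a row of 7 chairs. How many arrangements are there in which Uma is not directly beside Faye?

Of the 7! = 5040 arrangements, those with Uma and Faye adjacent number 2 × 6! = 1440 (treat the pair as a block with 2 internal orders).
So 5040 − 1440 = 3600 arrangements keep them apart.

3600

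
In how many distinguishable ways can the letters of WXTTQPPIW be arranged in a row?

45360

WXTTQPPIW has 9 letters with P appearing twice, T appearing twice, and W appearing twice.
So there are 9! / (2!·2!·2!) = 45360 distinguishable arrangements.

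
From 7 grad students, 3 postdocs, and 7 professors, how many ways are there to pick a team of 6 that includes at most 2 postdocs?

Split by how many postdocs are chosen (0 through 2).
Sum: C(3,0)·C(14,6) + C(3,1)·C(14,5) + C(3,2)·C(14,4) = 3003 + 6006 + 3003 = 12012.

12012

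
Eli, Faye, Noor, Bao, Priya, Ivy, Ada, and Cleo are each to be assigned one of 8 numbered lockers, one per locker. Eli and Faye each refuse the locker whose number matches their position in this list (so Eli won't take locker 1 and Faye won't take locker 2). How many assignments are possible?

30960

Let Aᵢ (for i ∈ {1, 2}) be the placements that put person i in their forbidden locker. Any j of these fix j positions, leaving (8−j)! ways to fill the rest, and there are C(2,j) ways to pick which j.
By inclusion–exclusion, the number of valid placements is Σ_{j=0}^{2} (−1)^j C(2,j)·(8−j)!.
Computing: 40320 − 10080 + 720 = 30960.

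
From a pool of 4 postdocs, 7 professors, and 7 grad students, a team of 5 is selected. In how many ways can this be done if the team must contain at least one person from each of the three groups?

5684

With no constraint there are C(18,5) = 8568 possible selections.
Selections missing a whole group: no postdocs → C(14,5) = 2002; no professors → C(11,5) = 462; no grad students → C(11,5) = 462.
Add back selections omitting two groups (i.e. drawn from a single group): C(4,5) + C(7,5) + C(7,5) = 42.
By inclusion–exclusion: 8568 − 2926 + 42 = 5684.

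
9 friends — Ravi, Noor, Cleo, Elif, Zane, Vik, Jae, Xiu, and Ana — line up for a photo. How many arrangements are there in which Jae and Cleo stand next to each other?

Glue Jae and Cleo into one block (2 internal orders), leaving 8 units to arrange in a row.
So the count is 2·(8)! = 80640.

80640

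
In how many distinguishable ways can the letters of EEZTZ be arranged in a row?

EEZTZ has 5 letters with E appearing twice and Z appearing twice.
So there are 5! / (2!·2!) = 30 distinguishable arrangements.

30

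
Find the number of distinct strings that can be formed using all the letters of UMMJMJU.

210

Letter multiplicities in UMMJMJU: J×2, M×3, U×2.
Dividing 7! = 5040 by 3!·2!·2! = 24 for the repeated letters gives 210.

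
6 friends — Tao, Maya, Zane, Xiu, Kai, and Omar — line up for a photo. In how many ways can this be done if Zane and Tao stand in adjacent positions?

240

Place the 4 others and the Zane-Tao pair as 5 objects in a line; the pair has 2 internal arrangements.
So the count is 2·(5)! = 240.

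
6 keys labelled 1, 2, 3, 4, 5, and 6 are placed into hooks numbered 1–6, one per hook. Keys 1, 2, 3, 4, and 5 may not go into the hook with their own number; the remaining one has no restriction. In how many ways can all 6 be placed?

Let Aᵢ (for 1 ≤ i ≤ 5) be the placements that put key i in its forbidden hook. Any j of these fix j positions, leaving (6−j)! ways to fill the rest, and there are C(5,j) ways to pick which j.
By inclusion–exclusion, the number of valid placements is Σ_{j=0}^{5} (−1)^j C(5,j)·(6−j)!.
Computing: 720 − 600 + 240 − 60 + 10 − 1 = 309.

309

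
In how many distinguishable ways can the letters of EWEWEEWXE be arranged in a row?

504

EWEWEEWXE has 9 letters with E appearing 5 times and W appearing 3 times.
Dividing 9! = 362880 by 5!·3! = 720 for the repeated letters gives 504.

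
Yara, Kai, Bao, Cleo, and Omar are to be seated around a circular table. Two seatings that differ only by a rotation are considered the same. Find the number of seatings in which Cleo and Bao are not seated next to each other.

12

Without the restriction there are (4)! = 24 seatings.
Seatings with Cleo beside Bao: treat them as a block with 2 internal orders, giving 2 × (3)! = 12.
Subtracting, 24 − 12 = 12.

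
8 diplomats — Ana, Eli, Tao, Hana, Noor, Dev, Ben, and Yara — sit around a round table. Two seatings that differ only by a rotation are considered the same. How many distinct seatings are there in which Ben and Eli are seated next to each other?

Treat {Ben, Eli} as one unit (2 internal orders) and seat the resulting 7 units around the table: (6)! circular arrangements.
So 2 × (6)! = 2 × 720 = 1440.

1440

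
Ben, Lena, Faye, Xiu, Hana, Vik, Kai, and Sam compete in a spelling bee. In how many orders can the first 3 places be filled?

There are 8 choices for 1st place, 7 for 2nd, and 6 for 3rd.
That gives 8 × 7 × 6 = 336.

336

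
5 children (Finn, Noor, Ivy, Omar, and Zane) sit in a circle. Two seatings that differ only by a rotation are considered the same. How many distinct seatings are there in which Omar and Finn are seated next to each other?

Treat {Omar, Finn} as one unit (2 internal orders) and seat the resulting 4 units around the table: (3)! circular arrangements.
So 2 × (3)! = 2 × 6 = 12.

12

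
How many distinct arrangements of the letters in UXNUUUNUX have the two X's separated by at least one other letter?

588

There are 9!/(5!·2!·2!) = 756 arrangements of UXNUUUNUX in total.
If the two X's are adjacent, glue them into one block, leaving 8 items to arrange: (8)!/(5!·2!) = 168 ways.
Hence 756 − 168 = 588.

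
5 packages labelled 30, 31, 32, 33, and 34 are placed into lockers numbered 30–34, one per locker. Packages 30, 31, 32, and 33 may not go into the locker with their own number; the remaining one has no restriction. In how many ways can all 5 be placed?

53

Let Aᵢ (for 30 ≤ i ≤ 33) be the placements that put package i in its forbidden locker. Any j of these fix j positions, leaving (5−j)! ways to fill the rest, and there are C(4,j) ways to pick which j.
By inclusion–exclusion, the number of valid placements is Σ_{j=0}^{4} (−1)^j C(4,j)·(5−j)!.
Computing: 120 − 96 + 36 − 8 + 1 = 53.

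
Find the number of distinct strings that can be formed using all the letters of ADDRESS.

1260

The 7 letters of ADDRESS have repeats: D appearing twice and S appearing twice.
The number of distinct arrangements is 7!/(2!·2!) = 5040/4 = 1260.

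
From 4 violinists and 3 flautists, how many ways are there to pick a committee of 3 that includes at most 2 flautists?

Split by how many flautists are chosen (0 through 2).
Sum: C(3,0)·C(4,3) + C(3,1)·C(4,2) + C(3,2)·C(4,1) = 4 + 18 + 12 = 34.

34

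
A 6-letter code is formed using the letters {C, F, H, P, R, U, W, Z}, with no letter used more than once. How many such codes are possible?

Choose and order 6 of the 8 symbols: the first letter has 8 options, the next 7, and so on down to 3.
8 × 7 × 6 × 5 × 4 × 3 = 20160.

20160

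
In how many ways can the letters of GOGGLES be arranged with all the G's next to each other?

120

Treat the 3 copies of G as a single block. The multiset to arrange is then {GGG, E, L, O, S}, 5 items in all.
All 5 items are distinct, so there are (5)! = 120 arrangements.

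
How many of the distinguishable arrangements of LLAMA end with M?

Fix M in the last position and arrange the remaining 4 letters.
Those 4 letters have A appearing twice and L appearing twice, giving (4)!/(2!·2!) = 6.

6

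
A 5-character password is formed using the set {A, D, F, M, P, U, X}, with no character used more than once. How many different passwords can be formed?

2520

Choose and order 5 of the 7 symbols: the first character has 7 options, the next 6, and so on down to 3.
That product is 7 × 6 × 5 × 4 × 3 = 2520.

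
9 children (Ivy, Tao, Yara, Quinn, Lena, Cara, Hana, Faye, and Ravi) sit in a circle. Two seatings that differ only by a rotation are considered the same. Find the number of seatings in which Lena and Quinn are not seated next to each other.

30240

Without the restriction there are (8)! = 40320 seatings.
Those with Lena next to Quinn: fuse the pair into one unit and seat 8 units around a circle — 2·(7)! = 10080.
Subtracting, 40320 − 10080 = 30240.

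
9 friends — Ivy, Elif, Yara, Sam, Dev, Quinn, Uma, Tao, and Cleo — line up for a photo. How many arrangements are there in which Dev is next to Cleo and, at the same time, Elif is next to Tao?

20160

Treat {Dev,Cleo} as one block (2 orders) and {Elif,Tao} as another (2 orders).
That leaves 7 units to arrange: 2 × 2 × 7! = 4 × 5040 = 20160.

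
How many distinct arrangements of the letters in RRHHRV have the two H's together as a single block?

20

Treat the 2 copies of H as a single block. The multiset to arrange is then {HH, R, R, R, V}, 5 items in all.
That gives (5)!/(3!) = 20 arrangements.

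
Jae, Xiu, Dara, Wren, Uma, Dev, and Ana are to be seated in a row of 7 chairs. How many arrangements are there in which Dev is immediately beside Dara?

1440

Place the 5 others and the Dev-Dara pair as 6 objects in a line; the pair has 2 internal arrangements.
That gives 2 × 6! = 2 × 720 = 1440.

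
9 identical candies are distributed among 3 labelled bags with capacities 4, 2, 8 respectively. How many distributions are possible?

Without the upper bounds there are C(11,2) = 55 ways to split 9 among 3 bags.
Subtract solutions that violate a single cap (substitute x_i' = x_i − (cap_i+1)): x_1 ≥ 5 gives C(6,2) = 15; x_2 ≥ 3 gives C(8,2) = 28; x_3 ≥ 9 gives C(2,2) = 1. Together 44.
Add back pairs where two caps are both exceeded: 3 + 0 + 0 = 3.
By inclusion–exclusion the count is 55 − 44 + 3 = 14.

14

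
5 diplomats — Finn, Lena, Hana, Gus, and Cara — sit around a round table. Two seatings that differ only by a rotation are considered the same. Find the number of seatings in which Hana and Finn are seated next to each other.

12

Treat {Hana, Finn} as one unit (2 internal orders) and seat the resulting 4 units around the table: (3)! circular arrangements.
So 2 × (3)! = 2 × 6 = 12.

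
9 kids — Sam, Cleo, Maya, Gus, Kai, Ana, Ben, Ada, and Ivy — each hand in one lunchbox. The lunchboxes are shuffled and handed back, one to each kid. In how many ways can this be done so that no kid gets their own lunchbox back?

133496

This is the derangement count D_9: permutations of 9 items with no fixed point.
By inclusion–exclusion this is Σ_{j=0}^{9} (−1)^j C(9,j)·(9−j)!.
Computing: 362880 − 362880 + 181440 − 60480 + 15120 − 3024 + 504 − 72 + 9 − 1 = 133496.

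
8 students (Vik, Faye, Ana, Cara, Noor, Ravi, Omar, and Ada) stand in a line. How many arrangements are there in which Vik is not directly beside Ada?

There are 8! = 40320 arrangements in all. If Vik and Ada are adjacent, merging them into one block gives 2·(7)! = 10080 arrangements.
Complementary counting: 40320 − 10080 = 30240.

30240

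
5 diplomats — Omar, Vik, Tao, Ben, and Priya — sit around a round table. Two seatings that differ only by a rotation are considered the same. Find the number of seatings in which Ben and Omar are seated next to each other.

Glue Ben and Omar into a block (2 internal orders). Seating 4 units around a circle gives (3)! arrangements.
So 2 × (3)! = 2 × 6 = 12.

12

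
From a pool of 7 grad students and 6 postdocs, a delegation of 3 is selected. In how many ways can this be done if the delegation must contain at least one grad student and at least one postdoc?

Unrestricted: C(13,3) = 286 ways to pick any 3 of the 13.
Selections missing a whole group: no grad students → C(6,3) = 20; no postdocs → C(7,3) = 35.
Both groups omitted at once is impossible, so 286 − 55 = 231.

231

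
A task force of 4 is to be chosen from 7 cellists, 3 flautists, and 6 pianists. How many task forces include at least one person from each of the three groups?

Unrestricted: C(16,4) = 1820 ways to pick any 4 of the 16.
Selections missing a whole group: no cellists → C(9,4) = 126; no flautists → C(13,4) = 715; no pianists → C(10,4) = 210.
Add back selections omitting two groups (i.e. drawn from a single group): C(7,4) + C(3,4) + C(6,4) = 50.
By inclusion–exclusion: 1820 − 1051 + 50 = 819.

819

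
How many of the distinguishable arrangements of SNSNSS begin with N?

Fix N in the first position and arrange the remaining 5 letters.
Those 5 letters have S appearing 4 times, giving (5)!/(4!) = 5.

5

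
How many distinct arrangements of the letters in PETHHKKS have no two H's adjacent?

7560

There are 8!/(2!·2!) = 10080 arrangements of PETHHKKS in total.
If the two H's are adjacent, glue them into one block, leaving 7 items to arrange: (7)!/(2!) = 2520 ways.
Subtracting, 10080 − 2520 = 7560 arrangements keep the H's apart.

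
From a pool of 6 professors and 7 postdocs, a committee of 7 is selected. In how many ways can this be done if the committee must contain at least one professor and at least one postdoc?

1715

Unrestricted: C(13,7) = 1716 ways to pick any 7 of the 13.
Subtract selections that omit an entire group: no professors → C(7,7) = 1; no postdocs → C(6,7) = 0.
Both groups omitted at once is impossible, so 1716 − 1 = 1715.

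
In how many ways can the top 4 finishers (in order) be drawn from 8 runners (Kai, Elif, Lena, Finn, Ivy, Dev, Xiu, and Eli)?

1680

There are 8 choices for 1st place, 7 for 2nd, and so on down to 5 for position 4.
That gives 8 × 7 × 6 × 5 = 1680.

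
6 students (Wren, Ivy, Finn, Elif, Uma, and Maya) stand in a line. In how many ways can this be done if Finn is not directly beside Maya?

There are 6! = 720 arrangements in all. If Finn and Maya are adjacent, merging them into one block gives 2·(5)! = 240 arrangements.
Complementary counting: 720 − 240 = 480.

480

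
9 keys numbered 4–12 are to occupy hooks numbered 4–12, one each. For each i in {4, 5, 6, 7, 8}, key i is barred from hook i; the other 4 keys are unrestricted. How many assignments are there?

205056

Let Aᵢ (for 4 ≤ i ≤ 8) be the placements that put key i in its forbidden hook. Any j of these fix j positions, leaving (9−j)! ways to fill the rest, and there are C(5,j) ways to pick which j.
By inclusion–exclusion, the number of valid placements is Σ_{j=0}^{5} (−1)^j C(5,j)·(9−j)!.
Computing: 362880 − 201600 + 50400 − 7200 + 600 − 24 = 205056.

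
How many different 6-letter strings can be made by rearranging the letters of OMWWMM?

60

Letter multiplicities in OMWWMM: M×3, O×1, W×2.
The number of distinct arrangements is 6!/(3!·2!) = 720/12 = 60.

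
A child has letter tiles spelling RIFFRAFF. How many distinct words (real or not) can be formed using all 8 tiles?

840

RIFFRAFF has 8 letters with F appearing 4 times and R appearing twice.
The number of distinct arrangements is 8!/(4!·2!) = 40320/48 = 840.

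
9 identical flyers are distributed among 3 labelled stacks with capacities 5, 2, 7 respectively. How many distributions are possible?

By stars and bars, unrestricted non-negative solutions to x_1+…+x_3 = 9 number C(9+2,2) = 55.
Subtract solutions that violate a single cap (substitute x_i' = x_i − (cap_i+1)): x_1 ≥ 6 gives C(5,2) = 10; x_2 ≥ 3 gives C(8,2) = 28; x_3 ≥ 8 gives C(3,2) = 3. Together 41.
Add back pairs where two caps are both exceeded: 1 + 0 + 0 = 1.
By inclusion–exclusion the count is 55 − 41 + 1 = 15.

15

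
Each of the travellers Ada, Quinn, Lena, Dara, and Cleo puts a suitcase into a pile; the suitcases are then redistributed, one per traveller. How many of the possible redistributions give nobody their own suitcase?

44

Let Aᵢ be the assignments in which traveller i gets their own suitcase. We want the size of the complement of A₁∪…∪A_5.
By inclusion–exclusion this is Σ_{j=0}^{5} (−1)^j C(5,j)·(5−j)!.
Computing: 120 − 120 + 60 − 20 + 5 − 1 = 44.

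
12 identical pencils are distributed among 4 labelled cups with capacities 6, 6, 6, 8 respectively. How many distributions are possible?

Ignoring the caps, the number of non-negative solutions to x_1+…+x_4 = 12 is C(15,3) = 455.
Subtract solutions that violate a single cap (substitute x_i' = x_i − (cap_i+1)): x_1 ≥ 7 gives C(8,3) = 56; x_2 ≥ 7 gives C(8,3) = 56; x_3 ≥ 7 gives C(8,3) = 56; x_4 ≥ 9 gives C(6,3) = 20. Together 188.
No two caps can be exceeded simultaneously, so the pair terms are all 0.
By inclusion–exclusion the count is 455 − 188 + 0 = 267.

267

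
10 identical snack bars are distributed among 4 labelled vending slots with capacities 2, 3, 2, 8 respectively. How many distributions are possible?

By stars and bars, unrestricted non-negative solutions to x_1+…+x_4 = 10 number C(10+3,3) = 286.
Subtract solutions that violate a single cap (substitute x_i' = x_i − (cap_i+1)): x_1 ≥ 3 gives C(10,3) = 120; x_2 ≥ 4 gives C(9,3) = 84; x_3 ≥ 3 gives C(10,3) = 120; x_4 ≥ 9 gives C(4,3) = 4. Together 328.
Add back pairs where two caps are both exceeded: 20 + 35 + 0 + 20 + 0 + 0 = 75.
Subtract triples: 1 + 0 + 0 + 0 = 1.
By inclusion–exclusion the count is 286 − 328 + 75 − 1 = 32.

32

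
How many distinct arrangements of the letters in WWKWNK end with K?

20

With the last slot taken by K, it remains to arrange the other 5 letters (WWWNK).
Those 5 letters have W appearing 3 times, giving (5)!/(3!) = 20.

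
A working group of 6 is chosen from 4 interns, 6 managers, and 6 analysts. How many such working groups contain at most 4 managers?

Split by how many managers are chosen (0 through 4).
Sum: C(6,0)·C(10,6) + C(6,1)·C(10,5) + C(6,2)·C(10,4) + C(6,3)·C(10,3) + C(6,4)·C(10,2) = 210 + 1512 + 3150 + 2400 + 675 = 7947.

7947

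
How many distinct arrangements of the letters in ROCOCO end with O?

30

Fix O in the last position and arrange the remaining 5 letters.
Those 5 letters have C appearing twice and O appearing twice, giving (5)!/(2!·2!) = 30.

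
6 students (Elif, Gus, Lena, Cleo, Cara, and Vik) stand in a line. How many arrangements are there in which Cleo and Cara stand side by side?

240

Glue Cleo and Cara into one block (2 internal orders), leaving 5 units to arrange in a row.
So the count is 2·(5)! = 240.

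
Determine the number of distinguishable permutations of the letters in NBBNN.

The 5 letters of NBBNN have repeats: B appearing twice and N appearing 3 times.
The number of distinct arrangements is 5!/(3!·2!) = 120/12 = 10.

10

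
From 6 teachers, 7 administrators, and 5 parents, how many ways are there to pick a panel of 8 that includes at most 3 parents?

Split by how many parents are chosen (0 through 3).
Sum: C(5,0)·C(13,8) + C(5,1)·C(13,7) + C(5,2)·C(13,6) + C(5,3)·C(13,5) = 1287 + 8580 + 17160 + 12870 = 39897.

39897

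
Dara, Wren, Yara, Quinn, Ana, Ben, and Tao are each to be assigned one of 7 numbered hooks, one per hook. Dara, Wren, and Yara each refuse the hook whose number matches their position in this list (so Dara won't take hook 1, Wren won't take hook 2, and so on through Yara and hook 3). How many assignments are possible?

3216

Let Aᵢ (for i ∈ {1, 2, 3}) be the placements that put person i in their forbidden hook. Any j of these fix j positions, leaving (7−j)! ways to fill the rest, and there are C(3,j) ways to pick which j.
By inclusion–exclusion, the number of valid placements is Σ_{j=0}^{3} (−1)^j C(3,j)·(7−j)!.
Computing: 5040 − 2160 + 360 − 24 = 3216.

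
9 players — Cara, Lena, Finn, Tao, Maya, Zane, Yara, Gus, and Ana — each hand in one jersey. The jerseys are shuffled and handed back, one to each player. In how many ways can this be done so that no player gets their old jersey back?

This is the derangement count D_9: permutations of 9 items with no fixed point.
By inclusion–exclusion this is Σ_{j=0}^{9} (−1)^j C(9,j)·(9−j)!.
Computing: 362880 − 362880 + 181440 − 60480 + 15120 − 3024 + 504 − 72 + 9 − 1 = 133496.

133496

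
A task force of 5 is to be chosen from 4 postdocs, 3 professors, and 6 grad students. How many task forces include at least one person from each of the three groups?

Total 5-person selections from all 13: C(13,5) = 1287.
Subtract selections that omit an entire group: no postdocs → C(9,5) = 126; no professors → C(10,5) = 252; no grad students → C(7,5) = 21.
Add back selections omitting two groups (i.e. drawn from a single group): C(4,5) + C(3,5) + C(6,5) = 6.
By inclusion–exclusion: 1287 − 399 + 6 = 894.

894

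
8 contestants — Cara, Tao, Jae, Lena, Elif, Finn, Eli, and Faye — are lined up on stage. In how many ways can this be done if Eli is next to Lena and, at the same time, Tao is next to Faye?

2880

Treat {Eli,Lena} as one block (2 orders) and {Tao,Faye} as another (2 orders).
That leaves 6 units to arrange: 2 × 2 × 6! = 4 × 720 = 2880.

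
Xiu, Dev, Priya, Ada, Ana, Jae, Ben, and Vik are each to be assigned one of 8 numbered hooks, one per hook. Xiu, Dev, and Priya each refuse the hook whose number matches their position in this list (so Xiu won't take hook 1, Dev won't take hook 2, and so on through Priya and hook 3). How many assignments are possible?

Let Aᵢ (for i ∈ {1, 2, 3}) be the placements that put person i in their forbidden hook. Any j of these fix j positions, leaving (8−j)! ways to fill the rest, and there are C(3,j) ways to pick which j.
By inclusion–exclusion, the number of valid placements is Σ_{j=0}^{3} (−1)^j C(3,j)·(8−j)!.
Computing: 40320 − 15120 + 2160 − 120 = 27240.

27240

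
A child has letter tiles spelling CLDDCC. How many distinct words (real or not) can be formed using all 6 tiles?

CLDDCC has 6 letters with C appearing 3 times and D appearing twice.
The number of distinct arrangements is 6!/(3!·2!) = 720/12 = 60.

60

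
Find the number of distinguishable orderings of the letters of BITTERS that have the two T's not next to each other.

1800

There are 7!/(2!) = 2520 arrangements of BITTERS in total.
Arrangements with the T's together: treat TT as one letter, giving (6)! = 720.
Hence 2520 − 720 = 1800.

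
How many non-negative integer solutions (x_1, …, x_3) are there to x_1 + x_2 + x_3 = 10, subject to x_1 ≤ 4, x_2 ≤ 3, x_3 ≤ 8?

Ignoring the caps, the number of non-negative solutions to x_1+…+x_3 = 10 is C(12,2) = 66.
Subtract solutions that violate a single cap (substitute x_i' = x_i − (cap_i+1)): x_1 ≥ 5 gives C(7,2) = 21; x_2 ≥ 4 gives C(8,2) = 28; x_3 ≥ 9 gives C(3,2) = 3. Together 52.
Add back pairs where two caps are both exceeded: 3 + 0 + 0 = 3.
By inclusion–exclusion the count is 66 − 52 + 3 = 17.

17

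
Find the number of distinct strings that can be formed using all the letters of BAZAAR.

120

Letter multiplicities in BAZAAR: A×3, B×1, R×1, Z×1.
Dividing 6! = 720 by 3! = 6 for the repeated letters gives 120.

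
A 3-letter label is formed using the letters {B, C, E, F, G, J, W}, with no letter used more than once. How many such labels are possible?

Choose and order 3 of the 7 symbols: the first letter has 7 options, the next 6, then 5.
That product is 7 × 6 × 5 = 210.

210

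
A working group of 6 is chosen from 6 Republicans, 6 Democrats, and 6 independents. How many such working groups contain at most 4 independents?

Split by how many independents are chosen (0 through 4).
Sum: C(6,0)·C(12,6) + C(6,1)·C(12,5) + C(6,2)·C(12,4) + C(6,3)·C(12,3) + C(6,4)·C(12,2) = 924 + 4752 + 7425 + 4400 + 990 = 18491.

18491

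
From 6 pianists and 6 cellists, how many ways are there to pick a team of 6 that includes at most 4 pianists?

887

Split by how many pianists are chosen (0 through 4).
Sum: C(6,0)·C(6,6) + C(6,1)·C(6,5) + C(6,2)·C(6,4) + C(6,3)·C(6,3) + C(6,4)·C(6,2) = 1 + 36 + 225 + 400 + 225 = 887.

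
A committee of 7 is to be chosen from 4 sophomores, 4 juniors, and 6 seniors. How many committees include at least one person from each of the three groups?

Unrestricted: C(14,7) = 3432 ways to pick any 7 of the 14.
Selections missing a whole group: no sophomores → C(10,7) = 120; no juniors → C(10,7) = 120; no seniors → C(8,7) = 8.
Add back selections omitting two groups (i.e. drawn from a single group): C(4,7) + C(4,7) + C(6,7) = 0.
By inclusion–exclusion: 3432 − 248 + 0 = 3184.

3184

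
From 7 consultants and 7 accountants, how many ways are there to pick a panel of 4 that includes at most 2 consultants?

721

Split by how many consultants are chosen (0 through 2).
Sum: C(7,0)·C(7,4) + C(7,1)·C(7,3) + C(7,2)·C(7,2) = 35 + 245 + 441 = 721.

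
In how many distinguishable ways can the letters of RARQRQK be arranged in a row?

Letter multiplicities in RARQRQK: A×1, K×1, Q×2, R×3.
The number of distinct arrangements is 7!/(3!·2!) = 5040/12 = 420.

420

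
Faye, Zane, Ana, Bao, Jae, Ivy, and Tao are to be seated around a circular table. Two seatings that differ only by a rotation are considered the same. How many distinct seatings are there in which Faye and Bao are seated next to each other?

240

Treat {Faye, Bao} as one unit (2 internal orders) and seat the resulting 6 units around the table: (5)! circular arrangements.
So 2 × (5)! = 2 × 120 = 240.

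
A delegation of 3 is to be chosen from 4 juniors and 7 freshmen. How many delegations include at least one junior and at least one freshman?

126

Unrestricted: C(11,3) = 165 ways to pick any 3 of the 11.
Selections missing a whole group: no juniors → C(7,3) = 35; no freshmen → C(4,3) = 4.
Both groups omitted at once is impossible, so 165 − 39 = 126.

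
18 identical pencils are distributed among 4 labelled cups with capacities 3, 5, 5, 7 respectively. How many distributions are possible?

By stars and bars, unrestricted non-negative solutions to x_1+…+x_4 = 18 number C(18+3,3) = 1330.
Subtract solutions that violate a single cap (substitute x_i' = x_i − (cap_i+1)): x_1 ≥ 4 gives C(17,3) = 680; x_2 ≥ 6 gives C(15,3) = 455; x_3 ≥ 6 gives C(15,3) = 455; x_4 ≥ 8 gives C(13,3) = 286. Together 1876.
Add back pairs where two caps are both exceeded: 165 + 165 + 84 + 84 + 35 + 35 = 568.
Subtract triples: 10 + 1 + 1 + 0 = 12.
By inclusion–exclusion the count is 1330 − 1876 + 568 − 12 = 10.

10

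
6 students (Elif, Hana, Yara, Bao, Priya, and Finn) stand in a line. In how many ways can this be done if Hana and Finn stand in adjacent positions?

240

Glue Hana and Finn into one block (2 internal orders), leaving 5 units to arrange in a row.
That gives 2 × 5! = 2 × 120 = 240.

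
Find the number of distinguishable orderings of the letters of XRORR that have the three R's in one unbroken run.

Treat the 3 copies of R as a single block. The multiset to arrange is then {RRR, O, X}, 3 items in all.
All 3 items are distinct, so there are (3)! = 6 arrangements.

6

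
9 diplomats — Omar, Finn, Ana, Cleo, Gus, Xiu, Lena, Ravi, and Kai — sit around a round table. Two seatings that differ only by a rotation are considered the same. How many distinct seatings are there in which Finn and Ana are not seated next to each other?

30240

All circular seatings of 9 people number (8)! = 40320.
Those with Finn next to Ana: fuse the pair into one unit and seat 8 units around a circle — 2·(7)! = 10080.
Subtracting, 40320 − 10080 = 30240.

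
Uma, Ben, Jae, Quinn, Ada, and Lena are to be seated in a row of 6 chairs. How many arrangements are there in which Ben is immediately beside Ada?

240

Glue Ben and Ada into one block (2 internal orders), leaving 5 units to arrange in a row.
So the count is 2·(5)! = 240.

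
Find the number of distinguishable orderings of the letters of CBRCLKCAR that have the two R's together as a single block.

Treat the 2 copies of R as a single block. The multiset to arrange is then {RR, A, B, C, C, C, K, L}, 8 items in all.
That gives (8)!/(3!) = 6720 arrangements.

6720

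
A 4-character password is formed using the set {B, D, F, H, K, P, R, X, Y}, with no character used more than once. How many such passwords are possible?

3024

This is a permutation of 4 out of 9: P(9,4) = 9!/5!.
9 × 8 × 7 × 6 = 3024.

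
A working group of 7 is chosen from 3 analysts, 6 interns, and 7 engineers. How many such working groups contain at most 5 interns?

Split by how many interns are chosen (0 through 5).
Sum: C(6,0)·C(10,7) + C(6,1)·C(10,6) + C(6,2)·C(10,5) + C(6,3)·C(10,4) + C(6,4)·C(10,3) + C(6,5)·C(10,2) = 120 + 1260 + 3780 + 4200 + 1800 + 270 = 11430.

11430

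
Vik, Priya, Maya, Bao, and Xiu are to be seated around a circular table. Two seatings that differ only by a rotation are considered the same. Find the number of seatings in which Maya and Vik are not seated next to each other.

All circular seatings of 5 people number (4)! = 24.
Seatings with Maya beside Vik: treat them as a block with 2 internal orders, giving 2 × (3)! = 12.
Subtracting, 24 − 12 = 12.

12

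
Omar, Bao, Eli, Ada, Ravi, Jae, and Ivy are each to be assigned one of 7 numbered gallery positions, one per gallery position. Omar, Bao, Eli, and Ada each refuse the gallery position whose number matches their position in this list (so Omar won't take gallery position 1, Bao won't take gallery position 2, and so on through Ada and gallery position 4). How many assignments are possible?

Let Aᵢ (for 1 ≤ i ≤ 4) be the placements that put person i in their forbidden gallery position. Any j of these fix j positions, leaving (7−j)! ways to fill the rest, and there are C(4,j) ways to pick which j.
By inclusion–exclusion, the number of valid placements is Σ_{j=0}^{4} (−1)^j C(4,j)·(7−j)!.
Computing: 5040 − 2880 + 720 − 96 + 6 = 2790.

2790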